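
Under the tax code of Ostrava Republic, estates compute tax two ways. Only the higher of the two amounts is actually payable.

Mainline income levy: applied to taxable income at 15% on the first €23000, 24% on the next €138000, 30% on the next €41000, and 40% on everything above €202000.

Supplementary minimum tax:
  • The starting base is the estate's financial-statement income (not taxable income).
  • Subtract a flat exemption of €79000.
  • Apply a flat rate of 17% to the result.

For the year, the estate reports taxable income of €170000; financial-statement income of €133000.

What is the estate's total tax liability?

Supplementary minimum tax:
  Base (financial-statement income): €133000
  Less exemption €79000 → base €54000
  €54000 × 17% = €9180

Mainline income levy:
  €23000 × 15% = €3450
  €138000 × 24% = €33120
  €9000 × 30% = €2700
  → €39270

€39270 > €9180, so the mainline income levy governs.

€39270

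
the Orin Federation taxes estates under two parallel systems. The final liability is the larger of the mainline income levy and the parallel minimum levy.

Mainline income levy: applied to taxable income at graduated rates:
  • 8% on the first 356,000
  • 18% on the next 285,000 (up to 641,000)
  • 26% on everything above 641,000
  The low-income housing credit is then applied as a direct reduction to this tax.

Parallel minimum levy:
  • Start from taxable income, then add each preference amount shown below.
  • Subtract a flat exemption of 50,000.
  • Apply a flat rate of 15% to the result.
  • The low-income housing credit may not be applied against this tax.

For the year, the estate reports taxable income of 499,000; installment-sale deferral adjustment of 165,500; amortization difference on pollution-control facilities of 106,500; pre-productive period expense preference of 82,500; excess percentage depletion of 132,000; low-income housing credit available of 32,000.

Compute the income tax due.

Parallel minimum levy:
  Adjusted income: 499,000 + 165,500 + 106,500 + 82,500 + 132,000 = 985,500
  Less exemption 50,000 → base 935,500
  935,500 × 15% = 140,325

Mainline income levy:
  356,000 × 8% = 28,480
  143,000 × 18% = 25,740
  → 54,220
  Less low-income housing credit 32,000 → 22,220

140,325 > 22,220, so the parallel minimum levy is the binding amount.

140,325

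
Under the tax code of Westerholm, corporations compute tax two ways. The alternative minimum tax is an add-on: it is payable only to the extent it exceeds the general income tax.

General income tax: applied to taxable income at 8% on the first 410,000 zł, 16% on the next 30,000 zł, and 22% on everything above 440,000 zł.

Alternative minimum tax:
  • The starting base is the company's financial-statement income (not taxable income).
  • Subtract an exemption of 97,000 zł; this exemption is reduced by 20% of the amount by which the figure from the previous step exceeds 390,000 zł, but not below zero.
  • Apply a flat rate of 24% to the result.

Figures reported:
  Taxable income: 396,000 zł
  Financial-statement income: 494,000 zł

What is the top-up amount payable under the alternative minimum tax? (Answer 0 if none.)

68,592 zł

General income tax:
  396,000 zł × 8% = 31,680 zł

Alternative minimum tax:
  Base (financial-statement income): 494,000 zł
  Exemption: 97,000 zł − 20% × (494,000 zł − 390,000 zł) = 97,000 zł − 20,800 zł = 76,200 zł
  Base: 494,000 zł − 76,200 zł = 417,800 zł
  417,800 zł × 24% = 100,272 zł

Excess of alternative minimum tax over general income tax: 100,272 zł − 31,680 zł = 68,592 zł.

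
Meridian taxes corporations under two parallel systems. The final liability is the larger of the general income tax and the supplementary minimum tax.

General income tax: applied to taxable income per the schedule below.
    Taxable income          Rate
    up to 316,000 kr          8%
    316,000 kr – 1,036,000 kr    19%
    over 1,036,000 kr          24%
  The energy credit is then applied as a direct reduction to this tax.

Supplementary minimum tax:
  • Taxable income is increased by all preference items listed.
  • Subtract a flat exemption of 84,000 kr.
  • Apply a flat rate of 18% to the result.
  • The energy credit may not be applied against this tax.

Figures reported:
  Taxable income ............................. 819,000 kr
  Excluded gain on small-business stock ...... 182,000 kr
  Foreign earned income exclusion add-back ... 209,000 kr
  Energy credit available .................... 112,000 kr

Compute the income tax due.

202,680 kr

General income tax:
  316,000 kr × 8% = 25,280 kr
  503,000 kr × 19% = 95,570 kr
  → 120,850 kr
  Less energy credit 112,000 kr → 8,850 kr

Supplementary minimum tax:
  Adjusted income: 819,000 kr + 182,000 kr + 209,000 kr = 1,210,000 kr
  Less exemption 84,000 kr → base 1,126,000 kr
  1,126,000 kr × 18% = 202,680 kr

202,680 kr > 8,850 kr, so the supplementary minimum tax is the binding amount.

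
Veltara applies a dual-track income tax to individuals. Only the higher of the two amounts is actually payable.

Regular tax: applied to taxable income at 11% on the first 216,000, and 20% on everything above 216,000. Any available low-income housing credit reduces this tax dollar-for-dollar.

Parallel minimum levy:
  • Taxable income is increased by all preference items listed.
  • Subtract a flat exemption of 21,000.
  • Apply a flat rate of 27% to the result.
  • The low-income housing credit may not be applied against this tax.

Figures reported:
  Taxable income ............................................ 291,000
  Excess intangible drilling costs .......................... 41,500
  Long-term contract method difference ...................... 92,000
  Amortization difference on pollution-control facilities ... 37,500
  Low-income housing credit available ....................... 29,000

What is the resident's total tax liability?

119,070

Parallel minimum levy:
  Adjusted income: 291,000 + 41,500 + 92,000 + 37,500 = 462,000
  Less exemption 21,000 → base 441,000
  441,000 × 27% = 119,070

Regular tax:
  216,000 × 11% = 23,760
  75,000 × 20% = 15,000
  → 38,760
  Less low-income housing credit 29,000 → 9,760

119,070 > 9,760, so the parallel minimum levy is the binding amount.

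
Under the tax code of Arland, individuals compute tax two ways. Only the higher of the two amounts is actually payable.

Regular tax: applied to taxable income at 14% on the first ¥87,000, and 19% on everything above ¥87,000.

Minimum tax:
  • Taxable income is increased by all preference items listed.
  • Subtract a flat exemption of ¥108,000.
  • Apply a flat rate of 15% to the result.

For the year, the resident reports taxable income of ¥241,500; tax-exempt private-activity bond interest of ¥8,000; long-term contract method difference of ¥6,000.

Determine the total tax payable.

Regular tax:
  ¥87,000 × 14% = ¥12,180
  ¥154,500 × 19% = ¥29,355
  → ¥41,535

Minimum tax:
  Adjusted income: ¥241,500 + ¥8,000 + ¥6,000 = ¥255,500
  Less exemption ¥108,000 → base ¥147,500
  ¥147,500 × 15% = ¥22,125

¥41,535 > ¥22,125, so the regular tax governs.

¥41,535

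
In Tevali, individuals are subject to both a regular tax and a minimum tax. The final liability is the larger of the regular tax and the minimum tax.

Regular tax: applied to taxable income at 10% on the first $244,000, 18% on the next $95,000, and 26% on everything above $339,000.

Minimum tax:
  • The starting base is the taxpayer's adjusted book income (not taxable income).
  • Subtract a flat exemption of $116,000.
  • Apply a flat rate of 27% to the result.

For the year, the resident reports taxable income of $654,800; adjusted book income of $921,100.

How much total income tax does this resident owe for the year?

Regular tax:
  $244,000 × 10% = $24,400
  $95,000 × 18% = $17,100
  $315,800 × 26% = $82,108
  → $123,608

Minimum tax:
  Base (adjusted book income): $921,100
  Less exemption $116,000 → base $805,100
  $805,100 × 27% = $217,377

$217,377 > $123,608, so the minimum tax is the binding amount.

$217,377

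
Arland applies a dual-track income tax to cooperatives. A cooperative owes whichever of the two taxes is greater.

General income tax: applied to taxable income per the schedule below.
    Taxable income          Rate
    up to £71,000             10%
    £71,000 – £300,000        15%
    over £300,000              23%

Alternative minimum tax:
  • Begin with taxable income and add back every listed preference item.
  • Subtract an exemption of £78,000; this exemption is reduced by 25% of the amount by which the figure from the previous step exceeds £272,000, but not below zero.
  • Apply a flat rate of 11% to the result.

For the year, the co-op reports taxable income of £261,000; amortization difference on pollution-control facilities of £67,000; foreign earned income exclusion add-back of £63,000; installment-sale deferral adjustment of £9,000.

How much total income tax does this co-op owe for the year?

£38,940

General income tax:
  £71,000 × 10% = £7,100
  £190,000 × 15% = £28,500
  → £35,600

Alternative minimum tax:
  Adjusted income: £261,000 + £67,000 + £63,000 + £9,000 = £400,000
  Exemption: £78,000 − 25% × (£400,000 − £272,000) = £78,000 − £32,000 = £46,000
  Base: £400,000 − £46,000 = £354,000
  £354,000 × 11% = £38,940

£38,940 > £35,600, so the alternative minimum tax is the binding amount.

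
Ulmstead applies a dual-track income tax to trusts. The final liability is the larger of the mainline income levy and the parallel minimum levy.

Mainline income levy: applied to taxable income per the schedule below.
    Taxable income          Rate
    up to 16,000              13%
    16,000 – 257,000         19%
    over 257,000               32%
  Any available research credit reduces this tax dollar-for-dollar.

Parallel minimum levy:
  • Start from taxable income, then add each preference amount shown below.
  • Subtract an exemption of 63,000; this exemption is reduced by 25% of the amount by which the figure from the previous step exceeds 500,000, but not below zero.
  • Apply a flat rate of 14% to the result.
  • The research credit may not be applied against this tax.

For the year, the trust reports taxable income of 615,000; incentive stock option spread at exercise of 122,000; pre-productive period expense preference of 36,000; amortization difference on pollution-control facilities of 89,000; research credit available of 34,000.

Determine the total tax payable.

Parallel minimum levy:
  Adjusted income: 615,000 + 122,000 + 36,000 + 89,000 = 862,000
  Exemption: 25% × (862,000 − 500,000) = 90,500 ≥ 63,000, so the exemption is fully phased out
  Base: 862,000 − 0 = 862,000
  862,000 × 14% = 120,680

Mainline income levy:
  16,000 × 13% = 2,080
  241,000 × 19% = 45,790
  358,000 × 32% = 114,560
  → 162,430
  Less research credit 34,000 → 128,430

128,430 > 120,680, so the mainline income levy governs.

128,430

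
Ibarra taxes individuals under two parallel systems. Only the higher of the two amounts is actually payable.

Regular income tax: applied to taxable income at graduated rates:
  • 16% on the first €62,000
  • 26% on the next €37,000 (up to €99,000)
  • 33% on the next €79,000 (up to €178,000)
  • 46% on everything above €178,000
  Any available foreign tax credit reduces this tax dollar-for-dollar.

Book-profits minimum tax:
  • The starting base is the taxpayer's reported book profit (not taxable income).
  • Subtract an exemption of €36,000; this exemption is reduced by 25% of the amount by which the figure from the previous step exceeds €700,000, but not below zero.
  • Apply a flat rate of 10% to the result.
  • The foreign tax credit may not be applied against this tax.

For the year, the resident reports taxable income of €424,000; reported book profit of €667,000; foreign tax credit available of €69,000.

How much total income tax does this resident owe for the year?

Regular income tax:
  €62,000 × 16% = €9,920
  €37,000 × 26% = €9,620
  €79,000 × 33% = €26,070
  €246,000 × 46% = €113,160
  → €158,770
  Less foreign tax credit €69,000 → €89,770

Book-profits minimum tax:
  Base (reported book profit): €667,000
  Exemption: €667,000 ≤ €700,000, so full €36,000 applies
  Base: €667,000 − €36,000 = €631,000
  €631,000 × 10% = €63,100

€89,770 > €63,100, so the regular income tax governs.

€89,770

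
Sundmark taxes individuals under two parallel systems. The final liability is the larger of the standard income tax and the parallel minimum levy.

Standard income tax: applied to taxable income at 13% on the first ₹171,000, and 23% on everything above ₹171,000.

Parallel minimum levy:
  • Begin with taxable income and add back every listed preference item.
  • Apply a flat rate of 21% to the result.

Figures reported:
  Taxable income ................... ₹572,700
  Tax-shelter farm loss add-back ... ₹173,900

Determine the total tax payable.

₹156,786

Parallel minimum levy:
  Adjusted income: ₹572,700 + ₹173,900 = ₹746,600
  ₹746,600 × 21% = ₹156,786

Standard income tax:
  ₹171,000 × 13% = ₹22,230
  ₹401,700 × 23% = ₹92,391
  → ₹114,621

₹156,786 > ₹114,621, so the parallel minimum levy is the binding amount.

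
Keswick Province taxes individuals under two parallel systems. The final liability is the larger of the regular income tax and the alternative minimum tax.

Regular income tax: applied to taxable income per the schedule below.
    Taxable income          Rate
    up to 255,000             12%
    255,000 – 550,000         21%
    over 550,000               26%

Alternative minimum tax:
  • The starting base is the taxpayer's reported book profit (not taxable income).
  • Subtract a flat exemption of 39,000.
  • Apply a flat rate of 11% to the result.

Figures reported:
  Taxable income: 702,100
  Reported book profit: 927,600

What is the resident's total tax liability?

Alternative minimum tax:
  Base (reported book profit): 927,600
  Less exemption 39,000 → base 888,600
  888,600 × 11% = 97,746

Regular income tax:
  255,000 × 12% = 30,600
  295,000 × 21% = 61,950
  152,100 × 26% = 39,546
  → 132,096

132,096 > 97,746, so the regular income tax governs.

132,096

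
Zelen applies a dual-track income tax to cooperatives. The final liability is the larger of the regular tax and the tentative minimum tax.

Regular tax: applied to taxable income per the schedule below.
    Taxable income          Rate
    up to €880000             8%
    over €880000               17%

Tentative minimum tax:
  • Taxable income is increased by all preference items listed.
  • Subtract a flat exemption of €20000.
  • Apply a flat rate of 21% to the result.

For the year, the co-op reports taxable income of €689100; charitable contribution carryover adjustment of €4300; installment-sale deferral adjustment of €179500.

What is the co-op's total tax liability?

Tentative minimum tax:
  Adjusted income: €689100 + €4300 + €179500 = €872900
  Less exemption €20000 → base €852900
  €852900 × 21% = €179109

Regular tax:
  €689100 × 8% = €55128

€179109 > €55128, so the tentative minimum tax is the binding amount.

€179109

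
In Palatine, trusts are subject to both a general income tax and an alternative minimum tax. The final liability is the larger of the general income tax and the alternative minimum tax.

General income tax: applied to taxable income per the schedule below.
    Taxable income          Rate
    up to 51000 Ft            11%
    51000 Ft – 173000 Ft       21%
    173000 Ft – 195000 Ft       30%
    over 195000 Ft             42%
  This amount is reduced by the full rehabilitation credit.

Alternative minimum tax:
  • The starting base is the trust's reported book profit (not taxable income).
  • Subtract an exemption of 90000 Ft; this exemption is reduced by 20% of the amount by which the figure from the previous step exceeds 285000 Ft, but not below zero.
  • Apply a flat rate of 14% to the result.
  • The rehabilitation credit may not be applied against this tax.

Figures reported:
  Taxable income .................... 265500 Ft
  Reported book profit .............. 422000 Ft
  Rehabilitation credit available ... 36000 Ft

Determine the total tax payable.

50316 Ft

General income tax:
  51000 Ft × 11% = 5610 Ft
  122000 Ft × 21% = 25620 Ft
  22000 Ft × 30% = 6600 Ft
  70500 Ft × 42% = 29610 Ft
  → 67440 Ft
  Less rehabilitation credit 36000 Ft → 31440 Ft

Alternative minimum tax:
  Base (reported book profit): 422000 Ft
  Exemption: 90000 Ft − 20% × (422000 Ft − 285000 Ft) = 90000 Ft − 27400 Ft = 62600 Ft
  Base: 422000 Ft − 62600 Ft = 359400 Ft
  359400 Ft × 14% = 50316 Ft

50316 Ft > 31440 Ft, so the alternative minimum tax is the binding amount.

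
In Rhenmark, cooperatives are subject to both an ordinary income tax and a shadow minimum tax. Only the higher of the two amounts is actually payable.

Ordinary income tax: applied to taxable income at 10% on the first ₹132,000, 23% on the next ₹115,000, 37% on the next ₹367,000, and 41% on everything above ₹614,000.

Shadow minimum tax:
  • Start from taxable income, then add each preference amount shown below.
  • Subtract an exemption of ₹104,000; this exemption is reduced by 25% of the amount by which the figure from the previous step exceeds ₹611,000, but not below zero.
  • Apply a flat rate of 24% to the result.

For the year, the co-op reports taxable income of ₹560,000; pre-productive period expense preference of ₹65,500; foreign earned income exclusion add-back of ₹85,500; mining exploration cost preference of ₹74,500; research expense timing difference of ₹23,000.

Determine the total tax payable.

₹180,930

Shadow minimum tax:
  Adjusted income: ₹560,000 + ₹65,500 + ₹85,500 + ₹74,500 + ₹23,000 = ₹808,500
  Exemption: ₹104,000 − 25% × (₹808,500 − ₹611,000) = ₹104,000 − ₹49,375 = ₹54,625
  Base: ₹808,500 − ₹54,625 = ₹753,875
  ₹753,875 × 24% = ₹180,930

Ordinary income tax:
  ₹132,000 × 10% = ₹13,200
  ₹115,000 × 23% = ₹26,450
  ₹313,000 × 37% = ₹115,810
  → ₹155,460

₹180,930 > ₹155,460, so the shadow minimum tax is the binding amount.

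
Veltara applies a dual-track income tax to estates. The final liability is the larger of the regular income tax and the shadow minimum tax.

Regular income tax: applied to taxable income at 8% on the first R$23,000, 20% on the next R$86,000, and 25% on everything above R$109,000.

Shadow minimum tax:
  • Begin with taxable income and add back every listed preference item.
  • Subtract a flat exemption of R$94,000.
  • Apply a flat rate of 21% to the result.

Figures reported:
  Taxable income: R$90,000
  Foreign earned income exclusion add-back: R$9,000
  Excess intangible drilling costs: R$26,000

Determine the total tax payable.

Regular income tax:
  R$23,000 × 8% = R$1,840
  R$67,000 × 20% = R$13,400
  → R$15,240

Shadow minimum tax:
  Adjusted income: R$90,000 + R$9,000 + R$26,000 = R$125,000
  Less exemption R$94,000 → base R$31,000
  R$31,000 × 21% = R$6,510

R$15,240 > R$6,510, so the regular income tax governs.

R$15,240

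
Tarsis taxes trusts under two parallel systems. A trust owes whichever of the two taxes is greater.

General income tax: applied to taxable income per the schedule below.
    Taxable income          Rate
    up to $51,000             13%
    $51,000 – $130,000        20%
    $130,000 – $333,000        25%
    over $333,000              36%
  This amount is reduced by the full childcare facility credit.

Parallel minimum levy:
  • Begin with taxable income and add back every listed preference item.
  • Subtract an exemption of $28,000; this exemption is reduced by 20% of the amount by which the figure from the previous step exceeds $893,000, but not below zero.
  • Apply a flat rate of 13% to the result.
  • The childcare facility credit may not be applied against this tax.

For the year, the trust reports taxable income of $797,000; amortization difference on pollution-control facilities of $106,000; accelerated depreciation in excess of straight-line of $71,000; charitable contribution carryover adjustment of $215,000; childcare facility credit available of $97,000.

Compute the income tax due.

$154,570

Parallel minimum levy:
  Adjusted income: $797,000 + $106,000 + $71,000 + $215,000 = $1,189,000
  Exemption: 20% × ($1,189,000 − $893,000) = $59,200 ≥ $28,000, so the exemption is fully phased out
  Base: $1,189,000 − $0 = $1,189,000
  $1,189,000 × 13% = $154,570

General income tax:
  $51,000 × 13% = $6,630
  $79,000 × 20% = $15,800
  $203,000 × 25% = $50,750
  $464,000 × 36% = $167,040
  → $240,220
  Less childcare facility credit $97,000 → $143,220

$154,570 > $143,220, so the parallel minimum levy is the binding amount.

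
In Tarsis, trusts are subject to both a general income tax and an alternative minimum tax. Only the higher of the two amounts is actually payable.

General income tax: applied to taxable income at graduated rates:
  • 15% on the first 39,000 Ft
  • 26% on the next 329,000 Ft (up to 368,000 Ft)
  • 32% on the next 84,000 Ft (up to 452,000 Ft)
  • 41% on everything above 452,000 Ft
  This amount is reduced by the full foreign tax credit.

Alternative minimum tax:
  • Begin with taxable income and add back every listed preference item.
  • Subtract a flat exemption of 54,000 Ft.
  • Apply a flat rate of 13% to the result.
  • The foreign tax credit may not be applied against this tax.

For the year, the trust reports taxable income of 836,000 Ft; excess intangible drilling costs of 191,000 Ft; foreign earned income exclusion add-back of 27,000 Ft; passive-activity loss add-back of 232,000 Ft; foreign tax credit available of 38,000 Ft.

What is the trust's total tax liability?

237,710 Ft

General income tax:
  39,000 Ft × 15% = 5,850 Ft
  329,000 Ft × 26% = 85,540 Ft
  84,000 Ft × 32% = 26,880 Ft
  384,000 Ft × 41% = 157,440 Ft
  → 275,710 Ft
  Less foreign tax credit 38,000 Ft → 237,710 Ft

Alternative minimum tax:
  Adjusted income: 836,000 Ft + 191,000 Ft + 27,000 Ft + 232,000 Ft = 1,286,000 Ft
  Less exemption 54,000 Ft → base 1,232,000 Ft
  1,232,000 Ft × 13% = 160,160 Ft

237,710 Ft > 160,160 Ft, so the general income tax governs.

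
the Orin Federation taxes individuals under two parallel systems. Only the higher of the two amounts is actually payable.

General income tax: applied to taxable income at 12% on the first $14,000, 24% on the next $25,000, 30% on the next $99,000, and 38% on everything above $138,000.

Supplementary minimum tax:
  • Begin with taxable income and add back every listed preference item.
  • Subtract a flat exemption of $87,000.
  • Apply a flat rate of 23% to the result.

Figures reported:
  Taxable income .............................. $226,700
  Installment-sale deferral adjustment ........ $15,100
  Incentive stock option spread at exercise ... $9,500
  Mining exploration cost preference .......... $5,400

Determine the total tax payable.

$71,086

Supplementary minimum tax:
  Adjusted income: $226,700 + $15,100 + $9,500 + $5,400 = $256,700
  Less exemption $87,000 → base $169,700
  $169,700 × 23% = $39,031

General income tax:
  $14,000 × 12% = $1,680
  $25,000 × 24% = $6,000
  $99,000 × 30% = $29,700
  $88,700 × 38% = $33,706
  → $71,086

$71,086 > $39,031, so the general income tax governs.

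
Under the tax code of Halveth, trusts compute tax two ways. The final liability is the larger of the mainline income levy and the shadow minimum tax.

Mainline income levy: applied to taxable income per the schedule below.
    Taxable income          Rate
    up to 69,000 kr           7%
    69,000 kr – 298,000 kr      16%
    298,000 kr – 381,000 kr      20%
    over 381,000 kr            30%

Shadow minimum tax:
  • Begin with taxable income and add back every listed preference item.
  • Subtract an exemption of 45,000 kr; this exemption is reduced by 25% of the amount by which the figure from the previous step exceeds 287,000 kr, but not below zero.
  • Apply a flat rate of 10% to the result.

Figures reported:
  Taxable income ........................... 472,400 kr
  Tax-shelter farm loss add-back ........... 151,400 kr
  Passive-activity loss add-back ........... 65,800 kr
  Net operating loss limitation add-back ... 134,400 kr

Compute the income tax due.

Shadow minimum tax:
  Adjusted income: 472,400 kr + 151,400 kr + 65,800 kr + 134,400 kr = 824,000 kr
  Exemption: 25% × (824,000 kr − 287,000 kr) = 134,250 kr ≥ 45,000 kr, so the exemption is fully phased out
  Base: 824,000 kr − 0 kr = 824,000 kr
  824,000 kr × 10% = 82,400 kr

Mainline income levy:
  69,000 kr × 7% = 4,830 kr
  229,000 kr × 16% = 36,640 kr
  83,000 kr × 20% = 16,600 kr
  91,400 kr × 30% = 27,420 kr
  → 85,490 kr

85,490 kr > 82,400 kr, so the mainline income levy governs.

85,490 kr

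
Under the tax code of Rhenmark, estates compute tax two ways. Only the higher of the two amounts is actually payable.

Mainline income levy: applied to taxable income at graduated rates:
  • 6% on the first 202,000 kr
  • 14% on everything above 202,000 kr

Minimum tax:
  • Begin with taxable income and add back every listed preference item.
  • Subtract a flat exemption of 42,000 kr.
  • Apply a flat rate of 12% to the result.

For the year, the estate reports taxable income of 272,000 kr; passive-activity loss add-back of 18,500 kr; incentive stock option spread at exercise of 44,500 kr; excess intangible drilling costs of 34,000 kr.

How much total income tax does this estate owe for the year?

Mainline income levy:
  202,000 kr × 6% = 12,120 kr
  70,000 kr × 14% = 9,800 kr
  → 21,920 kr

Minimum tax:
  Adjusted income: 272,000 kr + 18,500 kr + 44,500 kr + 34,000 kr = 369,000 kr
  Less exemption 42,000 kr → base 327,000 kr
  327,000 kr × 12% = 39,240 kr

39,240 kr > 21,920 kr, so the minimum tax is the binding amount.

39,240 kr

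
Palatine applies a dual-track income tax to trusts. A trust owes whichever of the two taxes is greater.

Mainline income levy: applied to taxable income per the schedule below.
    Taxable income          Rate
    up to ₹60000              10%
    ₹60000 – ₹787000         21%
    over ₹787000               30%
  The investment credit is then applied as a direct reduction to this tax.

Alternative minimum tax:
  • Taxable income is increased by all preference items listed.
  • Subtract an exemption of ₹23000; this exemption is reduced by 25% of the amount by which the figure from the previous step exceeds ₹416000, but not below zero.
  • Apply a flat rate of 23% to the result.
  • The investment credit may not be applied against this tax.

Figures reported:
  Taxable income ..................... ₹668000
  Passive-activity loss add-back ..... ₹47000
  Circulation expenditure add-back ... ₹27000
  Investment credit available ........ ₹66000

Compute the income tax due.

₹170660

Alternative minimum tax:
  Adjusted income: ₹668000 + ₹47000 + ₹27000 = ₹742000
  Exemption: 25% × (₹742000 − ₹416000) = ₹81500 ≥ ₹23000, so the exemption is fully phased out
  Base: ₹742000 − ₹0 = ₹742000
  ₹742000 × 23% = ₹170660

Mainline income levy:
  ₹60000 × 10% = ₹6000
  ₹608000 × 21% = ₹127680
  → ₹133680
  Less investment credit ₹66000 → ₹67680

₹170660 > ₹67680, so the alternative minimum tax is the binding amount.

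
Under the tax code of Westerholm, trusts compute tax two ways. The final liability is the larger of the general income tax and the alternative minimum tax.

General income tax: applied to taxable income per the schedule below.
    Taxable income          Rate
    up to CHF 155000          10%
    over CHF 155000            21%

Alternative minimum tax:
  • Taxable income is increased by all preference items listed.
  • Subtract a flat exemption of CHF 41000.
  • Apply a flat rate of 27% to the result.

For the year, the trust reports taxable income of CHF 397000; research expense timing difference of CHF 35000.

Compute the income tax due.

CHF 105570

Alternative minimum tax:
  Adjusted income: CHF 397000 + CHF 35000 = CHF 432000
  Less exemption CHF 41000 → base CHF 391000
  CHF 391000 × 27% = CHF 105570

General income tax:
  CHF 155000 × 10% = CHF 15500
  CHF 242000 × 21% = CHF 50820
  → CHF 66320

CHF 105570 > CHF 66320, so the alternative minimum tax is the binding amount.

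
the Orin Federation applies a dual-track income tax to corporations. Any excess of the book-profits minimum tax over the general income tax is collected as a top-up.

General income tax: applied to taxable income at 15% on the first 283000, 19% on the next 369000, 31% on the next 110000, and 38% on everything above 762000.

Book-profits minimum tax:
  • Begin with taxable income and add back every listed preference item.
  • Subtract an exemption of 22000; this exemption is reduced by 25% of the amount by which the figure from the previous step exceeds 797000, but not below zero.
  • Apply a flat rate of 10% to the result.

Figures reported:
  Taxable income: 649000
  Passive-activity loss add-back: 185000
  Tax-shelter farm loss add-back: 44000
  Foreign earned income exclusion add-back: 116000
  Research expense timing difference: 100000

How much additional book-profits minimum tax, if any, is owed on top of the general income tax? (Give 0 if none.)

0

General income tax:
  283000 × 15% = 42450
  366000 × 19% = 69540
  → 111990

Book-profits minimum tax:
  Adjusted income: 649000 + 185000 + 44000 + 116000 + 100000 = 1094000
  Exemption: 25% × (1094000 − 797000) = 74250 ≥ 22000, so the exemption is fully phased out
  Base: 1094000 − 0 = 1094000
  1094000 × 10% = 109400

109400 ≤ 111990, so no add-on is due.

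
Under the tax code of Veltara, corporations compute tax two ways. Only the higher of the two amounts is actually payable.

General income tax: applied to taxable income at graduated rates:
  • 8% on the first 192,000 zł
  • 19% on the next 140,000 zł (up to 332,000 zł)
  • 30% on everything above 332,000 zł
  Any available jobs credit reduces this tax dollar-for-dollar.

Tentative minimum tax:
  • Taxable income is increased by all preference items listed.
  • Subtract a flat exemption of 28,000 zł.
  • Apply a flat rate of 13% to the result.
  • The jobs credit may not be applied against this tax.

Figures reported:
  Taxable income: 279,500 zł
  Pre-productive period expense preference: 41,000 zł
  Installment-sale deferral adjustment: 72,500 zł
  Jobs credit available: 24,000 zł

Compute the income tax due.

General income tax:
  192,000 zł × 8% = 15,360 zł
  87,500 zł × 19% = 16,625 zł
  → 31,985 zł
  Less jobs credit 24,000 zł → 7,985 zł

Tentative minimum tax:
  Adjusted income: 279,500 zł + 41,000 zł + 72,500 zł = 393,000 zł
  Less exemption 28,000 zł → base 365,000 zł
  365,000 zł × 13% = 47,450 zł

47,450 zł > 7,985 zł, so the tentative minimum tax is the binding amount.

47,450 zł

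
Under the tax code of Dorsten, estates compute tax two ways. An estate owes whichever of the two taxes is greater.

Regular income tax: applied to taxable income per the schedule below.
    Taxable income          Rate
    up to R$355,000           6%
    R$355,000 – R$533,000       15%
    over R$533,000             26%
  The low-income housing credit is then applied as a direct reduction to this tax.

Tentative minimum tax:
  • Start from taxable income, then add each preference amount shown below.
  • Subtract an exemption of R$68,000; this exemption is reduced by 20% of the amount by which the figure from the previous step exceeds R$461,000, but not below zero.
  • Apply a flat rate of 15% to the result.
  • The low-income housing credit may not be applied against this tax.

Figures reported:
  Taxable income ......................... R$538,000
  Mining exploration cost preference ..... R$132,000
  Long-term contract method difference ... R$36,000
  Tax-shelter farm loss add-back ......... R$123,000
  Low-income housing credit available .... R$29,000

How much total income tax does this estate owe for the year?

Regular income tax:
  R$355,000 × 6% = R$21,300
  R$178,000 × 15% = R$26,700
  R$5,000 × 26% = R$1,300
  → R$49,300
  Less low-income housing credit R$29,000 → R$20,300

Tentative minimum tax:
  Adjusted income: R$538,000 + R$132,000 + R$36,000 + R$123,000 = R$829,000
  Exemption: 20% × (R$829,000 − R$461,000) = R$73,600 ≥ R$68,000, so the exemption is fully phased out
  Base: R$829,000 − R$0 = R$829,000
  R$829,000 × 15% = R$124,350

R$124,350 > R$20,300, so the tentative minimum tax is the binding amount.

R$124,350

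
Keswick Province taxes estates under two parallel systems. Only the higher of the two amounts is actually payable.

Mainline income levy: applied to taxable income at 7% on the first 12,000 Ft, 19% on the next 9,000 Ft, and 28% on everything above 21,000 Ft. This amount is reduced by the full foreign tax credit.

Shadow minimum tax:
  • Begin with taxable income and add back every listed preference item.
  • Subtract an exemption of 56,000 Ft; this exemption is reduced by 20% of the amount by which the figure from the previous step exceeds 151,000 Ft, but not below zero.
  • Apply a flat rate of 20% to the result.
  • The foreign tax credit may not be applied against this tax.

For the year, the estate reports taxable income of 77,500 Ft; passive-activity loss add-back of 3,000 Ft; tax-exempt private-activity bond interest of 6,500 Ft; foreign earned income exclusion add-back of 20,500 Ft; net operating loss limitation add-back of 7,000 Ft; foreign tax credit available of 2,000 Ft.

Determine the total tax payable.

Mainline income levy:
  12,000 Ft × 7% = 840 Ft
  9,000 Ft × 19% = 1,710 Ft
  56,500 Ft × 28% = 15,820 Ft
  → 18,370 Ft
  Less foreign tax credit 2,000 Ft → 16,370 Ft

Shadow minimum tax:
  Adjusted income: 77,500 Ft + 3,000 Ft + 6,500 Ft + 20,500 Ft + 7,000 Ft = 114,500 Ft
  Exemption: 114,500 Ft ≤ 151,000 Ft, so full 56,000 Ft applies
  Base: 114,500 Ft − 56,000 Ft = 58,500 Ft
  58,500 Ft × 20% = 11,700 Ft

16,370 Ft > 11,700 Ft, so the mainline income levy governs.

16,370 Ft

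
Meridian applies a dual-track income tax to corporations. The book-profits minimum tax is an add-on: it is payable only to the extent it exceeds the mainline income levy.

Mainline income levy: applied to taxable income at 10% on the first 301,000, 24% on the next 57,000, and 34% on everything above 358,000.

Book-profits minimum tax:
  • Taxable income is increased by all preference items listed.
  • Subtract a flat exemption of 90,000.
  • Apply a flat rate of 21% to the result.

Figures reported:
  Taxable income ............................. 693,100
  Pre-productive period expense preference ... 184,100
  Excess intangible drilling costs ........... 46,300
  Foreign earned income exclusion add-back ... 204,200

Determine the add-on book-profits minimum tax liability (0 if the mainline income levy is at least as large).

60,203

Book-profits minimum tax:
  Adjusted income: 693,100 + 184,100 + 46,300 + 204,200 = 1,127,700
  Less exemption 90,000 → base 1,037,700
  1,037,700 × 21% = 217,917

Mainline income levy:
  301,000 × 10% = 30,100
  57,000 × 24% = 13,680
  335,100 × 34% = 113,934
  → 157,714

Excess of book-profits minimum tax over mainline income levy: 217,917 − 157,714 = 60,203.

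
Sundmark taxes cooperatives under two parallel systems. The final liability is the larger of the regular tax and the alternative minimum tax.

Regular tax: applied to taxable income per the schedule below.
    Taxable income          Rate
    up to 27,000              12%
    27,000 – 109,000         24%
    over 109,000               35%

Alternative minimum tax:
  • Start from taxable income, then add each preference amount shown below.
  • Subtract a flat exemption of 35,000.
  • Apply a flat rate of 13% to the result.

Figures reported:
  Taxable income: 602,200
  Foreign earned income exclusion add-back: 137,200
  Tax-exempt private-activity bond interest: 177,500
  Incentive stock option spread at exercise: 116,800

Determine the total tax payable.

195,540

Regular tax:
  27,000 × 12% = 3,240
  82,000 × 24% = 19,680
  493,200 × 35% = 172,620
  → 195,540

Alternative minimum tax:
  Adjusted income: 602,200 + 137,200 + 177,500 + 116,800 = 1,033,700
  Less exemption 35,000 → base 998,700
  998,700 × 13% = 129,831

195,540 > 129,831, so the regular tax governs.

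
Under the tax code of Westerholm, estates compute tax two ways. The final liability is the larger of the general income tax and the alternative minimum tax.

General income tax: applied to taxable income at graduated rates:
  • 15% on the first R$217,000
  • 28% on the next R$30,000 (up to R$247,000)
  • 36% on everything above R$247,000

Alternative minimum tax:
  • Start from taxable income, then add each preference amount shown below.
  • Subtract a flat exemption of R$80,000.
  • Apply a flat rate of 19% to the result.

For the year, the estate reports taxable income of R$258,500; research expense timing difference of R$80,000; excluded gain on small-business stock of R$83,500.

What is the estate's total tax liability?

General income tax:
  R$217,000 × 15% = R$32,550
  R$30,000 × 28% = R$8,400
  R$11,500 × 36% = R$4,140
  → R$45,090

Alternative minimum tax:
  Adjusted income: R$258,500 + R$80,000 + R$83,500 = R$422,000
  Less exemption R$80,000 → base R$342,000
  R$342,000 × 19% = R$64,980

R$64,980 > R$45,090, so the alternative minimum tax is the binding amount.

R$64,980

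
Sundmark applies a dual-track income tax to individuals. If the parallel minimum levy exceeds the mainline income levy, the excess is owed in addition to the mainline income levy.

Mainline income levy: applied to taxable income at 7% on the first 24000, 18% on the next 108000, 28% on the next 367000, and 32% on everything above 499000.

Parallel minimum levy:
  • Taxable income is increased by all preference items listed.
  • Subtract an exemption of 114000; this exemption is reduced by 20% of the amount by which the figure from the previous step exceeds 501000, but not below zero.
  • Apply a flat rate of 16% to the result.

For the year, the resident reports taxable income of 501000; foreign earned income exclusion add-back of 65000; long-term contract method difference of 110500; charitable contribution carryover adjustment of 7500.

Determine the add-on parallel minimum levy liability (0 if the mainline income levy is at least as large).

Parallel minimum levy:
  Adjusted income: 501000 + 65000 + 110500 + 7500 = 684000
  Exemption: 114000 − 20% × (684000 − 501000) = 114000 − 36600 = 77400
  Base: 684000 − 77400 = 606600
  606600 × 16% = 97056

Mainline income levy:
  24000 × 7% = 1680
  108000 × 18% = 19440
  367000 × 28% = 102760
  2000 × 32% = 640
  → 124520

97056 ≤ 124520, so no add-on is due.

0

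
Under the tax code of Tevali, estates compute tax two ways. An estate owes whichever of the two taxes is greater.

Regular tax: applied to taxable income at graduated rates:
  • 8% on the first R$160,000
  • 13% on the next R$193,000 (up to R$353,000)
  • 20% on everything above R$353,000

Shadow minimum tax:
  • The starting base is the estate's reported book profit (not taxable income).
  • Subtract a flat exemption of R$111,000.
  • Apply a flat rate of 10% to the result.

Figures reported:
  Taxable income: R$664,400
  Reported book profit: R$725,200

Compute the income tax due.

R$100,170

Shadow minimum tax:
  Base (reported book profit): R$725,200
  Less exemption R$111,000 → base R$614,200
  R$614,200 × 10% = R$61,420

Regular tax:
  R$160,000 × 8% = R$12,800
  R$193,000 × 13% = R$25,090
  R$311,400 × 20% = R$62,280
  → R$100,170

R$100,170 > R$61,420, so the regular tax governs.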